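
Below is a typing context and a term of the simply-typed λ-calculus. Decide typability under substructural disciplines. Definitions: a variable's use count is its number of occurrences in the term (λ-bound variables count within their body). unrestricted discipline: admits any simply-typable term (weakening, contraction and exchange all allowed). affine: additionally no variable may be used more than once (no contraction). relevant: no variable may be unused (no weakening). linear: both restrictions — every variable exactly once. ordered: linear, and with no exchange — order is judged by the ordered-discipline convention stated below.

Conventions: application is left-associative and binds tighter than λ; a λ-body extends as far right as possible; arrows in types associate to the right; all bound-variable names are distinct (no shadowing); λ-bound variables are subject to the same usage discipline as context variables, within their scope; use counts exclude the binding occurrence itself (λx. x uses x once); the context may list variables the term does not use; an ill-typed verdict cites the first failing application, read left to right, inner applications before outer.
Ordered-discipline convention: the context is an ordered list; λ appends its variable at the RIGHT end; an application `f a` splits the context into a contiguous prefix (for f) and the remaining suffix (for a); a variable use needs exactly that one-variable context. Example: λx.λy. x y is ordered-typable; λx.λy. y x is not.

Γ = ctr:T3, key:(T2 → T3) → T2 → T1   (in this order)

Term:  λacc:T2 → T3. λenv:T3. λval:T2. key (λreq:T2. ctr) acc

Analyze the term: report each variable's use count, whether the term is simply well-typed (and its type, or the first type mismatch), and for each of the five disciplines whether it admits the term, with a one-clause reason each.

variable uses: ctr: 1, key: 1, acc (λ-bound): 1, env (λ-bound): 0, val (λ-bound): 0, req (λ-bound): 0
order of uses: key, ctr, acc
typing: ill-typed: an application expects T2 but receives T2 → T3
ordered ✗ (fails simple typing)
linear ✗ (a type mismatch blocks all five)
affine ✗ (the type mismatch rejects it)
relevant ✗ (not simply typable)
unrestricted ✗ (fails simple typing)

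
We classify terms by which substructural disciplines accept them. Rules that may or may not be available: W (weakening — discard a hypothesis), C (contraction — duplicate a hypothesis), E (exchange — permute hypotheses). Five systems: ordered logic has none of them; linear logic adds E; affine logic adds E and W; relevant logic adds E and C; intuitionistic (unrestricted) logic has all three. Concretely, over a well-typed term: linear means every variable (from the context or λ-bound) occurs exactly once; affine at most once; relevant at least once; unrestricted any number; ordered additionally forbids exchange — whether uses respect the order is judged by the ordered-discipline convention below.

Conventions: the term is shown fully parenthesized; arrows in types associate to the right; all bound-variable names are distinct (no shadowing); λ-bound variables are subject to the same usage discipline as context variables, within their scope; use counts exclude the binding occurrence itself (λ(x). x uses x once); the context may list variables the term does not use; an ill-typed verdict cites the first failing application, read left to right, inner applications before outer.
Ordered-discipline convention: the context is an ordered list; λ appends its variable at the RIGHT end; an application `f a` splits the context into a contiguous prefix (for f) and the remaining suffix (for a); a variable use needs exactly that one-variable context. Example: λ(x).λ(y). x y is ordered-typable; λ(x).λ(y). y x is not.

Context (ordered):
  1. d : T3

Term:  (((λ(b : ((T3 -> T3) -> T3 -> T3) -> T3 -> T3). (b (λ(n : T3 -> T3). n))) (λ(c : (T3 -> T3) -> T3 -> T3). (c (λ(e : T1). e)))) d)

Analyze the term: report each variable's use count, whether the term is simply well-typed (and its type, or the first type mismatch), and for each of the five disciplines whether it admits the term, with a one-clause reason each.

variable uses: d ×1, b [bound] ×1, n [bound] ×1, c [bound] ×1, e [bound] ×1
uses in reading order: b, n, c, e, d
typing: ill-typed: argument of type T1 -> T1 where T3 -> T3 is required
ordered: ✗ — not simply typable
linear: ✗ — fails simple typing
affine: ✗ — a type mismatch blocks all five
relevant: ✗ — the type mismatch rejects it
unrestricted: ✗ — not simply typable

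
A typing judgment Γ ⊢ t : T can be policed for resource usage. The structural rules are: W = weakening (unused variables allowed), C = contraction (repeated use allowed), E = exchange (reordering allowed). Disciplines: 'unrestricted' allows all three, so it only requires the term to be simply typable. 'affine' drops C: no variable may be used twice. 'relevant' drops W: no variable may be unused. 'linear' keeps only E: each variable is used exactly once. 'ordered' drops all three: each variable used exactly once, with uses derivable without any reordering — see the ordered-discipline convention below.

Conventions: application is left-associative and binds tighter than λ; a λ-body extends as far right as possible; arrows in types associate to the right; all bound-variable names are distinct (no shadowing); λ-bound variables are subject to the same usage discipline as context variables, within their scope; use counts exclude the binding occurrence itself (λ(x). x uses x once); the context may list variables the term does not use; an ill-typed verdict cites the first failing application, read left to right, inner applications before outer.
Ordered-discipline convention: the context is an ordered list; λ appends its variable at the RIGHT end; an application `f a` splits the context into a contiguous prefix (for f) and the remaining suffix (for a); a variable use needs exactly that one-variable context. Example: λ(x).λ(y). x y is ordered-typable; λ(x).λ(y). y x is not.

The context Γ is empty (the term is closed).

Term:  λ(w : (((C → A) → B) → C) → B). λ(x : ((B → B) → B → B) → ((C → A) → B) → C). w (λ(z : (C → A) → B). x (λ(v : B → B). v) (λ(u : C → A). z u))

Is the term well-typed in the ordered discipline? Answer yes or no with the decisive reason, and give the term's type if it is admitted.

yes — single-use (w, x, z, v, u), ordered derivation ok; term : ((((C → A) → B) → C) → B) → (((B → B) → B → B) → ((C → A) → B) → C) → B
use counts: w (λ-bound) ×1, x (λ-bound) ×1, z (λ-bound) ×1, v (λ-bound) ×1, u (λ-bound) ×1
uses in reading order: w, x, v, z, u
typing: ✓ — ((((C → A) → B) → C) → B) → (((B → B) → B → B) → ((C → A) → B) → C) → B
all disciplines: ordered ✓, linear ✓, affine ✓, relevant ✓, unrestricted ✓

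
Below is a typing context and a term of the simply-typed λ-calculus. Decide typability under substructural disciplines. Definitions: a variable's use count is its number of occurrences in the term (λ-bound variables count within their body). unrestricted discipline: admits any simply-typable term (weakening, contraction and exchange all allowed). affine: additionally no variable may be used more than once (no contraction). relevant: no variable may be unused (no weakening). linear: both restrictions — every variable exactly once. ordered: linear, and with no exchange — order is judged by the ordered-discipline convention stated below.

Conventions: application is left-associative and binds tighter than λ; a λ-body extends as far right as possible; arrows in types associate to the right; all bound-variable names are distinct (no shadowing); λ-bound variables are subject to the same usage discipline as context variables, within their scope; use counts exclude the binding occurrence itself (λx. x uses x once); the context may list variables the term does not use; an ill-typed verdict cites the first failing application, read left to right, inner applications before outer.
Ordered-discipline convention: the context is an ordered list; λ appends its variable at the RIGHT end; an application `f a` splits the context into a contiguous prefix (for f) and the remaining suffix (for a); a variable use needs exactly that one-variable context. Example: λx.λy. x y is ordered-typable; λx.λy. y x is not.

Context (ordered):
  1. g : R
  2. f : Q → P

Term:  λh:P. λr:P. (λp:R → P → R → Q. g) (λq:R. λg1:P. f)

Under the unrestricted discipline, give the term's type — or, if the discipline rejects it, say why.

not well-typed under unrestricted — fails simple typing
use counts: g ×1; f ×1; h (λ-bound) ×0; r (λ-bound) ×0; p (λ-bound) ×0; q (λ-bound) ×0; g1 (λ-bound) ×0
use order (left to right): g, f
typing: ill-typed: argument of type R → P → Q → P where R → P → R → Q is required
summary: ordered ✗ | linear ✗ | affine ✗ | relevant ✗ | unrestricted ✗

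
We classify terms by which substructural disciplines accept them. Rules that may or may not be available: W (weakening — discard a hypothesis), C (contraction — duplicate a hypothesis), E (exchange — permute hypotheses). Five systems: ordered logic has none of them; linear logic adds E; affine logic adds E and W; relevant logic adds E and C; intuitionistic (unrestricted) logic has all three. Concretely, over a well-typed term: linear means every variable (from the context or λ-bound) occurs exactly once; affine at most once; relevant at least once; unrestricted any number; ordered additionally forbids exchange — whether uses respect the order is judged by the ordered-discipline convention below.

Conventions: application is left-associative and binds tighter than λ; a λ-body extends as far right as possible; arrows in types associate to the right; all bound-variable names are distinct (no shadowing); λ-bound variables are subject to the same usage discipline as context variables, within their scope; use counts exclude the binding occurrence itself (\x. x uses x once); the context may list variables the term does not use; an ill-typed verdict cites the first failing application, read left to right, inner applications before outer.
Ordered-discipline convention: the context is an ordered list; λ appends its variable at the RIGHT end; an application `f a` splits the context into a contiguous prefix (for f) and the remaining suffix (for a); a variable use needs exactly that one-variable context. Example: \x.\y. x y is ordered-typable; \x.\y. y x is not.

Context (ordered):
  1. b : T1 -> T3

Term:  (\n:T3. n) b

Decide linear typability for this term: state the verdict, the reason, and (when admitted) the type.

no — a type mismatch blocks all five
usage: b: 1; n [bound]: 1
use order (left to right): n, b
typing: ill-typed: an argument T1 -> T3 mismatches the expected T3
summary: ordered ✗ · linear ✗ · affine ✗ · relevant ✗ · unrestricted ✗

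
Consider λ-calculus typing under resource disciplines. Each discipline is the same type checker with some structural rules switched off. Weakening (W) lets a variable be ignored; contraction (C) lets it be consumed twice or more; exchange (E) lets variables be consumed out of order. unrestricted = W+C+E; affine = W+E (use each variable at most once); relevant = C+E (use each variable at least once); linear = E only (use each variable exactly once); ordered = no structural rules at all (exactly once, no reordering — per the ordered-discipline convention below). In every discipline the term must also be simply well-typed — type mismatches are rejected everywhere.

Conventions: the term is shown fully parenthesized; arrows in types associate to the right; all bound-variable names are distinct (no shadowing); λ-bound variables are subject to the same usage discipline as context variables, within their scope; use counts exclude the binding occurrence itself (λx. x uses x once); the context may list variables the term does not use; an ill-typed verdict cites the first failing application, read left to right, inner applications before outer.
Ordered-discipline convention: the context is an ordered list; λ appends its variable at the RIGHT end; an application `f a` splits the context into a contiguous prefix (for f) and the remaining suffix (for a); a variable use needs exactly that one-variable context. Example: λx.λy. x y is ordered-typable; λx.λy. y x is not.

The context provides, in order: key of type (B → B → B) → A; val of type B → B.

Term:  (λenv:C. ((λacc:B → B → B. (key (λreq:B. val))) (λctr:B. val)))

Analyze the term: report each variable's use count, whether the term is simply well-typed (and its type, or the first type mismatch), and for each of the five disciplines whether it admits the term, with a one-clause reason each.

use counts: key=1, val=2, env (bound)=0, acc (bound)=0, req (bound)=0, ctr (bound)=0
order of uses: key, val, val
typing: ✓ — C → A
ordered: ✗ — uses contraction: val ×2; unused: env, acc, req, ctr — weakening required
linear: ✗ — uses contraction: val ×2; unused: env, acc, req, ctr — weakening required
affine: ✗ — uses contraction: val ×2
relevant: ✗ — unused: env, acc, req, ctr — weakening required
unrestricted: ✓ — well-typed at C → A; no restrictions here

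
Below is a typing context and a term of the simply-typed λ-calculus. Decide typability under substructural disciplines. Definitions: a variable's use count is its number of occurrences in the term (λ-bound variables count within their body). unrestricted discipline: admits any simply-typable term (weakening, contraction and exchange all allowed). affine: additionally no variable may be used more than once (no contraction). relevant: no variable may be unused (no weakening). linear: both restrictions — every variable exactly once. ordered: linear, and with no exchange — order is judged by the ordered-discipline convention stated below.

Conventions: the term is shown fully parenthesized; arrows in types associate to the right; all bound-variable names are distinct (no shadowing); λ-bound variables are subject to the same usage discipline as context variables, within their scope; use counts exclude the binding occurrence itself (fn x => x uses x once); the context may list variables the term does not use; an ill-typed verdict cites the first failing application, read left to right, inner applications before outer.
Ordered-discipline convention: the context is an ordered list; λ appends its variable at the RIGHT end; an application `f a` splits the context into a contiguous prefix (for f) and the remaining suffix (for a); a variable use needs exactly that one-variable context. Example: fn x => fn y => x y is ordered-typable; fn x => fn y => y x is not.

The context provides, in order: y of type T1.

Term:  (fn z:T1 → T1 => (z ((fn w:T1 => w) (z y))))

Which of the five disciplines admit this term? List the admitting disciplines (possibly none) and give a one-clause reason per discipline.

admitting disciplines: relevant, unrestricted
use counts: y=1; z (λ-bound)=2; w (λ-bound)=1
use order (left to right): z, w, z, y
typing: well-typed — term : (T1 → T1) → T1
ordered: ✗ — needs contraction — z ×2
linear: ✗ — needs contraction — z ×2
affine: ✗ — needs contraction — z ×2
relevant: ✓ — at least one use each (y, z, w)
unrestricted: ✓ — typability at (T1 → T1) → T1 is all that's needed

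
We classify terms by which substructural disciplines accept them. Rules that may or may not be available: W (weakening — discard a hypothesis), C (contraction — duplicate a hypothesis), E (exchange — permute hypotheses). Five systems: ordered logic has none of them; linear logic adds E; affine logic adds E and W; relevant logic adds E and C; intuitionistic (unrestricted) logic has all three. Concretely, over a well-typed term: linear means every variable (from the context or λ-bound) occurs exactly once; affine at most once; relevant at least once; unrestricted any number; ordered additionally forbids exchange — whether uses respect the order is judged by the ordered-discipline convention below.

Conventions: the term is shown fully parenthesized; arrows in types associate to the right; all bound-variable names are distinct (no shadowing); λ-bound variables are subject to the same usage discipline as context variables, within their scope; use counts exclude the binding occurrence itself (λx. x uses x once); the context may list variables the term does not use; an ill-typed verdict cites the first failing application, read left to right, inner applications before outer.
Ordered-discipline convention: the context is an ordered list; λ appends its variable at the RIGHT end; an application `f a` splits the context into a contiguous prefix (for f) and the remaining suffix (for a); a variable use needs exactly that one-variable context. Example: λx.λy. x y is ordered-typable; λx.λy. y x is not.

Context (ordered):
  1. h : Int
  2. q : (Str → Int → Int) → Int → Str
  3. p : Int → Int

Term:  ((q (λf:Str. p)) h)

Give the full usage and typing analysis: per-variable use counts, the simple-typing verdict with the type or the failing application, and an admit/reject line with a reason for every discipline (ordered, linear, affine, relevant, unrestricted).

usage: h=1; q=1; p=1; f (λ-bound)=0
order of uses: q, p, h
typing: well-typed — term : Str
ordered: ✗, unused: f — weakening required
linear: ✗, unused: f — weakening required
affine: ✓, no duplicate uses among h, q, p, f
relevant: ✗, unused: f — weakening required
unrestricted: ✓, well-typed at Str; no restrictions here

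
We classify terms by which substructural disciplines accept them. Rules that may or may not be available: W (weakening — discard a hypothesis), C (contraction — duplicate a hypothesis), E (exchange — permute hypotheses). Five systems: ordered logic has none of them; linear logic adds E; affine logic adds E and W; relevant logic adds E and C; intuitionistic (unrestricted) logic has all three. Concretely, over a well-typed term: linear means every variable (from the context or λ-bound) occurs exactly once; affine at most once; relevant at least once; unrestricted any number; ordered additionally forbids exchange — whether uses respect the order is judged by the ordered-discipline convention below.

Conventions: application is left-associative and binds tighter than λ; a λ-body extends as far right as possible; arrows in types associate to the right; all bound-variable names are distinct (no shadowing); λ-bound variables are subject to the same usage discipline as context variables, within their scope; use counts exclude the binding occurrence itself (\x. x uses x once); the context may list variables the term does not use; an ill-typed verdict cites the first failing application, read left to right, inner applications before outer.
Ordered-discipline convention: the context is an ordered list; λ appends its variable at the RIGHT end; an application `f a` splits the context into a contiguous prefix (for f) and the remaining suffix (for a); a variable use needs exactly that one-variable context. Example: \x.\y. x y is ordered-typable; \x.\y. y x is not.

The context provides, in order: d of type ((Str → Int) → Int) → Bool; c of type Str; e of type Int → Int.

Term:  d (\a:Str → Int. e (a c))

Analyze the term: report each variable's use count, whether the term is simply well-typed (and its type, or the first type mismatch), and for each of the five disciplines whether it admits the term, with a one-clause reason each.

counts: d=1; c=1; e=1; a (bound)=1
use order (left to right): d, e, a, c
typing: well-typed — term : Bool
ordered ✗ (use order d, e, a, c needs exchange)
linear ✓ (exactly-once usage across d, c, e, a)
affine ✓ (no duplicate uses among d, c, e, a)
relevant ✓ (at least one use each (d, c, e, a))
unrestricted ✓ (simply typable at Bool; W, C, E all held)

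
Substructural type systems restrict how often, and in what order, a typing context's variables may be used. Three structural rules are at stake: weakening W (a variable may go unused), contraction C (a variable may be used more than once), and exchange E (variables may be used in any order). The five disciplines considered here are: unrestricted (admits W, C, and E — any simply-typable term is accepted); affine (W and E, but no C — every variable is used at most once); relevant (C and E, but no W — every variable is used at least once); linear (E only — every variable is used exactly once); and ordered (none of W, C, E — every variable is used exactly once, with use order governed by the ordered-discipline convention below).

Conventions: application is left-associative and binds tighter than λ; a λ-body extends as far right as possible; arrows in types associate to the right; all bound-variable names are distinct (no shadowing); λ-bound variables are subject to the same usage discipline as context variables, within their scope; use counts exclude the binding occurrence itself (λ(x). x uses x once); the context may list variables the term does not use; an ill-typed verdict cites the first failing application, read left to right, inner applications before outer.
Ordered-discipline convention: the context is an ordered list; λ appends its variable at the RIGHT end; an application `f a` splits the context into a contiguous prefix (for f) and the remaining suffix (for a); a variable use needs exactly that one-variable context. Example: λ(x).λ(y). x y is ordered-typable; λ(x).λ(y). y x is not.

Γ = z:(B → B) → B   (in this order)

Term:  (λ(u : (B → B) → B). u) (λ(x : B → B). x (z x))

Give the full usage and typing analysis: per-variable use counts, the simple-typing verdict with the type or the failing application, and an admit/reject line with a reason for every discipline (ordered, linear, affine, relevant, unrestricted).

usage: z ×1, u (bound) ×1, x (bound) ×2
uses in reading order: u, x, z, x
typing: the term checks, with type (B → B) → B
ordered: ✗, needs contraction — x ×2
linear: ✗, needs contraction — x ×2
affine: ✗, needs contraction — x ×2
relevant: ✓, at least one use each (z, u, x)
unrestricted: ✓, well-typed at (B → B) → B; no restrictions here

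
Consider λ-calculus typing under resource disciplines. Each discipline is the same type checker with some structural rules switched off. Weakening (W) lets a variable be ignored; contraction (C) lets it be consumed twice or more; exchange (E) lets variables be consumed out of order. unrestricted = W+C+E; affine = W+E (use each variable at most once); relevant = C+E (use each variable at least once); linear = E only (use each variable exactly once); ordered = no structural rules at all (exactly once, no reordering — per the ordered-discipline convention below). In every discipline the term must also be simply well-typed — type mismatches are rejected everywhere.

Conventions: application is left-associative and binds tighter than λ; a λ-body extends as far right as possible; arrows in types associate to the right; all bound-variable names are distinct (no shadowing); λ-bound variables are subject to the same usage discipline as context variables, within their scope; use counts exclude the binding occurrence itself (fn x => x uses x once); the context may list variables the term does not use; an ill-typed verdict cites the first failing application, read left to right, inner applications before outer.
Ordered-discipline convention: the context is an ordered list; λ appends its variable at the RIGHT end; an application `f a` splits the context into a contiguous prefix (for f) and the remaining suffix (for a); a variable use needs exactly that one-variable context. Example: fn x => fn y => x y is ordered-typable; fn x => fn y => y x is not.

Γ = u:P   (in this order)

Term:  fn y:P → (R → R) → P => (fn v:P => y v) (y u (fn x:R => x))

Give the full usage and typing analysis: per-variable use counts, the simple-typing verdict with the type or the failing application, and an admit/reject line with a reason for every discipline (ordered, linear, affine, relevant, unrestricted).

usage: u: 1×; y (λ-bound): 2×; v (λ-bound): 1×; x (λ-bound): 1×
uses in reading order: y, v, y, u, x
typing: well-typed — term : (P → (R → R) → P) → (R → R) → P
ordered ✗ (needs contraction — y ×2)
linear ✗ (needs contraction — y ×2)
affine ✗ (needs contraction — y ×2)
relevant ✓ (every one of u, y, v, x appears)
unrestricted ✓ (well-typed at (P → (R → R) → P) → (R → R) → P; no restrictions here)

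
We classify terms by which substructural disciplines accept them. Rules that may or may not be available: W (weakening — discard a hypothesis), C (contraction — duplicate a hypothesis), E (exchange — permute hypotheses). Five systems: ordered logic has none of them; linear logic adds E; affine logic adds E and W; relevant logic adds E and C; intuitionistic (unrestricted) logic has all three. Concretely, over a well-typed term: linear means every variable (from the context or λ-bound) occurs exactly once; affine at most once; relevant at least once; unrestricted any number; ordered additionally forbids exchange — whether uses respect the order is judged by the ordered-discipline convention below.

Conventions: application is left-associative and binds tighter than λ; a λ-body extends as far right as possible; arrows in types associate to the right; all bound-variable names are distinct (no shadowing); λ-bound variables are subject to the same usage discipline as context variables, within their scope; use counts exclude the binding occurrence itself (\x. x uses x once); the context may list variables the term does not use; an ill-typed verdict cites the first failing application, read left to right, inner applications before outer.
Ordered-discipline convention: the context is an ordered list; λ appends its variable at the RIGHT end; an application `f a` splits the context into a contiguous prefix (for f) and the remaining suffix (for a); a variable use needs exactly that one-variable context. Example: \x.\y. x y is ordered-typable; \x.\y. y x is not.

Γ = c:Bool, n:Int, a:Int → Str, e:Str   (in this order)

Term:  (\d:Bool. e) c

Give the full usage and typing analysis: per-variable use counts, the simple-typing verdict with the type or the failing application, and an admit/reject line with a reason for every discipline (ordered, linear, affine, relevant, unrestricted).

use counts: c ×1, n ×0, a ×0, e ×1, d [bound] ×0
uses in reading order: e, c
typing: well-typed — term : Str
ordered ✗ (needs weakening: n, a, d unused)
linear ✗ (needs weakening: n, a, d unused)
affine ✓ (at most one use each (c, n, a, e, d))
relevant ✗ (needs weakening: n, a, d unused)
unrestricted ✓ (type-checks (Str) and nothing is barred)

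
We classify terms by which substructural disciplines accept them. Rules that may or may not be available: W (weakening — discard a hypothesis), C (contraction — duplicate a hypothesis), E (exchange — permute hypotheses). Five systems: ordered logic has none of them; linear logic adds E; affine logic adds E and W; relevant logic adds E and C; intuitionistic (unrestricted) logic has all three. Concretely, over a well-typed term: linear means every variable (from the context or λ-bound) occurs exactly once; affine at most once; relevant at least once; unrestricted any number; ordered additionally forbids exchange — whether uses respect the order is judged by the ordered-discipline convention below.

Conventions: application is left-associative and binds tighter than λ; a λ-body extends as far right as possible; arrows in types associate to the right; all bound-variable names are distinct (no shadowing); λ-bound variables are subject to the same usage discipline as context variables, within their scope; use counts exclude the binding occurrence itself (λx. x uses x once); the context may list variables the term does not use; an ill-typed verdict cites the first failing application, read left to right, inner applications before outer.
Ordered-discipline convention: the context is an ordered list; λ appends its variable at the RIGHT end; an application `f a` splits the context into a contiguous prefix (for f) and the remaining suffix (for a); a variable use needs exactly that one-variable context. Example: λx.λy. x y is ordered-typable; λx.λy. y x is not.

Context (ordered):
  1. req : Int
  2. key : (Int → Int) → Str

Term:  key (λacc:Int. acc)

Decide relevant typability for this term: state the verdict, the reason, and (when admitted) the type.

no — req left unused
variable uses: req ×0, key ×1, acc (bound) ×1
uses in reading order: key, acc
typing: well-typed at Str
across the five disciplines: ordered ✗ · linear ✗ · affine ✓ · relevant ✗ · unrestricted ✓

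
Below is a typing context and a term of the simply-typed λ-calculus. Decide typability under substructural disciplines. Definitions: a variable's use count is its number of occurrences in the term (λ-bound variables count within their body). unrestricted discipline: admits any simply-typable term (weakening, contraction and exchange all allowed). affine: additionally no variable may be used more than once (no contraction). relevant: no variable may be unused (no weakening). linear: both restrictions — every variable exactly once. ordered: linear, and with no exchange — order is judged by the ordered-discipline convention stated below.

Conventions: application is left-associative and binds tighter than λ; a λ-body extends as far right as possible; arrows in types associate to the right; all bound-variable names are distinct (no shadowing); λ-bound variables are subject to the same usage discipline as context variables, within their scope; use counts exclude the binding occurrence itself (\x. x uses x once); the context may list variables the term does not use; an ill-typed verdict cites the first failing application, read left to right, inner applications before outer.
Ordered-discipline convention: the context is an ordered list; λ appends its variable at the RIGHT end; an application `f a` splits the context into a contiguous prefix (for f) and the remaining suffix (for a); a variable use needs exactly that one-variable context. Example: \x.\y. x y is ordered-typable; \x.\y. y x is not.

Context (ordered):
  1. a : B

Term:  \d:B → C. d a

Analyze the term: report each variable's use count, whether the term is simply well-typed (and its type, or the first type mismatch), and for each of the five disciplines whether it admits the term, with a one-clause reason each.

variable uses: a ×1, d [bound] ×1
left-to-right use order: d, a
typing: well-typed — term : (B → C) → C
ordered ✗ (use order d, a needs exchange)
linear ✓ (a, d: one use apiece)
affine ✓ (no duplicate uses among a, d)
relevant ✓ (a, d: all used, weakening unneeded)
unrestricted ✓ (type-checks ((B → C) → C) and nothing is barred)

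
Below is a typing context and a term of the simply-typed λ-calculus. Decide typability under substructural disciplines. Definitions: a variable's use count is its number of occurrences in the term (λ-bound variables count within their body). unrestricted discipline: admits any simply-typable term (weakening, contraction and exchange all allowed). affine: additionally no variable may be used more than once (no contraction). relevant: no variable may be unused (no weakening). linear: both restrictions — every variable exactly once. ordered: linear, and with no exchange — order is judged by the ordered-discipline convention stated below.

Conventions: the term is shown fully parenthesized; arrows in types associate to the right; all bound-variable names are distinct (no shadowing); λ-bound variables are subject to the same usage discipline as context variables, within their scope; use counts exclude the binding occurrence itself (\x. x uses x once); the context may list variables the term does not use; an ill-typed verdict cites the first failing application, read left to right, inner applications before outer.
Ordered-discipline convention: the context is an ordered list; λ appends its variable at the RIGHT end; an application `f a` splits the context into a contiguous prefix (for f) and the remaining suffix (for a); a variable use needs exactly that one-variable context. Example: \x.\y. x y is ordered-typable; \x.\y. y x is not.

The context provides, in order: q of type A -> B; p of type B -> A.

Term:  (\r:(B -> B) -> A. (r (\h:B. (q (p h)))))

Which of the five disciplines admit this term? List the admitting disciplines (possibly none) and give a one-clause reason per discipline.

admitted in: linear, affine, relevant, unrestricted
variable uses: q: 1; p: 1; r [bound]: 1; h [bound]: 1
use order (left to right): r, q, p, h
typing: ✓ — ((B -> B) -> A) -> A
ordered: ✗ — no contiguous prefix/suffix split fits r, q, p, h
linear: ✓ — each of q, p, r, h used exactly once
affine: ✓ — at most one use each (q, p, r, h)
relevant: ✓ — every one of q, p, r, h appears
unrestricted: ✓ — typability at ((B -> B) -> A) -> A is all that's needed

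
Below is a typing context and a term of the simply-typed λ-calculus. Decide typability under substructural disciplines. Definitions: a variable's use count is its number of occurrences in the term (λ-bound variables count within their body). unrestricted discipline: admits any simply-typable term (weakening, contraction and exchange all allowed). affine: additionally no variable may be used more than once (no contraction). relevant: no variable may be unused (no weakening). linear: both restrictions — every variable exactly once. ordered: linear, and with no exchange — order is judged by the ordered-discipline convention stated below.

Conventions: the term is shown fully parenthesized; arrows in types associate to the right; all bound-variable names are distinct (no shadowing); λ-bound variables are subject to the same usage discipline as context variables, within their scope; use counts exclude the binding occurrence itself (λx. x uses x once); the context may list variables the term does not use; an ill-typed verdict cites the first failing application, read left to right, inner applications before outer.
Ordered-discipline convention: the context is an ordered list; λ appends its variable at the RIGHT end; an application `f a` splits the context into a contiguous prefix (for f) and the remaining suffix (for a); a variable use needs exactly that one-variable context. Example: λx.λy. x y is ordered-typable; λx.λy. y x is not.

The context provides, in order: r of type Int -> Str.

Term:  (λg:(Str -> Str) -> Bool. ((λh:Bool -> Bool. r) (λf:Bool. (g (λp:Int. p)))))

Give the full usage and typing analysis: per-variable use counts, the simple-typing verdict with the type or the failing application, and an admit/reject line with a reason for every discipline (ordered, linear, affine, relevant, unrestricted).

variable uses: r: 1×, g [bound]: 1×, h [bound]: 0×, f [bound]: 0×, p [bound]: 1×
uses in reading order: r, g, p
typing: ill-typed: an argument Int -> Int mismatches the expected Str -> Str
ordered: ✗, the type mismatch rejects it
linear: ✗, not simply typable
affine: ✗, fails simple typing
relevant: ✗, a type mismatch blocks all five
unrestricted: ✗, the type mismatch rejects it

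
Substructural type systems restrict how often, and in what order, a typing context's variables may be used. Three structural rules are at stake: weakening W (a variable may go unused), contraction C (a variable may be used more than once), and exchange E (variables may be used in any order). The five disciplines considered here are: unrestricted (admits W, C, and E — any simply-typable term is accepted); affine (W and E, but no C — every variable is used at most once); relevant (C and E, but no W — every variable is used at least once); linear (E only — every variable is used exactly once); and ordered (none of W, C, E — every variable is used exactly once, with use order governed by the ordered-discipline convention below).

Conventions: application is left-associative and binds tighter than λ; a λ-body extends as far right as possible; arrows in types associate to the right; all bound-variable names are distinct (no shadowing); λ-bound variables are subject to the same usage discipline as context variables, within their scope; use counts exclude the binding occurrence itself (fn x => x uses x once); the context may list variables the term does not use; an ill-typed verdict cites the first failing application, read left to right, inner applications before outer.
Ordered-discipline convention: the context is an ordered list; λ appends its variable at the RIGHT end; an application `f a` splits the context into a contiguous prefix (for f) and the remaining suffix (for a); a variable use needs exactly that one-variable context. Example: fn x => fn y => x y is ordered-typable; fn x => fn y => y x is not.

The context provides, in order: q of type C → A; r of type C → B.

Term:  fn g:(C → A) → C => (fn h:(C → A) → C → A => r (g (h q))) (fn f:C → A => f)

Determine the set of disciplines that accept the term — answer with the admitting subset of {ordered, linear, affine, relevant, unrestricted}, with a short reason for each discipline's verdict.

admitted by: linear, affine, relevant, unrestricted
variable uses: q=1, r=1, g [bound]=1, h [bound]=1, f [bound]=1
left-to-right use order: r, g, h, q, f
typing: the term checks, with type ((C → A) → C) → B
ordered: ✗, needs exchange: uses follow r, g, h, q, f
linear: ✓, each of q, r, g, h, f used exactly once
affine: ✓, no duplicate uses among q, r, g, h, f
relevant: ✓, at least one use each (q, r, g, h, f)
unrestricted: ✓, typability at ((C → A) → C) → B is all that's needed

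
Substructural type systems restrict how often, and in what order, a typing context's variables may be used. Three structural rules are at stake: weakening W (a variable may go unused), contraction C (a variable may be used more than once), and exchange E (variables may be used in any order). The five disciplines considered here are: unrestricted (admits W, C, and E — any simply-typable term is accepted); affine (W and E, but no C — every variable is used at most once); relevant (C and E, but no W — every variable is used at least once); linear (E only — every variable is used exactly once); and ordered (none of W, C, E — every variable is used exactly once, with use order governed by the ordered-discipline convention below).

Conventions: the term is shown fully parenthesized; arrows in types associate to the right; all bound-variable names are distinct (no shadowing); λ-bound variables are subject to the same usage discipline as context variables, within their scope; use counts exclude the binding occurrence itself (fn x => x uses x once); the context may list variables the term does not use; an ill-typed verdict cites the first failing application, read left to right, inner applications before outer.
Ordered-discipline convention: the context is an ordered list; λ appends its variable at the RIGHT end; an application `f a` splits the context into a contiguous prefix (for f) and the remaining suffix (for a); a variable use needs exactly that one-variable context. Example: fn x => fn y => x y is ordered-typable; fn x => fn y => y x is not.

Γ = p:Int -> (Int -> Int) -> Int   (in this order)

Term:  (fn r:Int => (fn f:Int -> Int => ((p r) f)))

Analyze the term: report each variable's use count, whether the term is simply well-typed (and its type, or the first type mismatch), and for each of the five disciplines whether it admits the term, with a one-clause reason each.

use counts: p=1, r (λ-bound)=1, f (λ-bound)=1
order of uses: p, r, f
typing: the term checks, with type Int -> (Int -> Int) -> Int
ordered ✓ (p, r, f: once each, no exchange needed)
linear ✓ (exactly-once usage across p, r, f)
affine ✓ (no duplicate uses among p, r, f)
relevant ✓ (none of p, r, f goes unused)
unrestricted ✓ (typability at Int -> (Int -> Int) -> Int is all that's needed)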